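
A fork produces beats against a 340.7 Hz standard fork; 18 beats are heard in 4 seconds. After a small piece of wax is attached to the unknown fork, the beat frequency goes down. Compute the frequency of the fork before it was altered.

345.2 Hz

Beat frequency = 18/4 = 4.5 Hz.
|f − 340.7| = 4.5, so the fork was at either 336.2 Hz or 345.2 Hz.
Loading a fork with wax lowers its frequency; the adjustment lowers the fork's frequency.
The beat rate fell, so the adjustment moved the fork toward 340.7 Hz — it must have started above the reference.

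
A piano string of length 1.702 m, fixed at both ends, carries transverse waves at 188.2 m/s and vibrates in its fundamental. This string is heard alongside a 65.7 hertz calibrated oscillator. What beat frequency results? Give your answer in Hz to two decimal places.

10.41 Hz

For a string fixed at both ends, f_n = n·v/(2L) = 1·188.2/(2·1.702) = 55.2879 Hz.
f_beat = |55.2879 − 65.7| = 10.41 Hz.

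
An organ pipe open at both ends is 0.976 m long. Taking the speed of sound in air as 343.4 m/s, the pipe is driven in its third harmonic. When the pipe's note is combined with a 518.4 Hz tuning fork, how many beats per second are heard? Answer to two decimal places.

9.37 Hz

Open pipe: f_n = n·v/(2L) = 3·343.4/(2·0.976) = 527.7664 Hz.
f_beat = |527.7664 − 518.4| = 9.37 Hz.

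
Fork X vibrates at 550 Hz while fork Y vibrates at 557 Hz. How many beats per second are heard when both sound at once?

f_beat = |f₁ − f₂|.
|550 − 557| = 7 Hz.

7 Hz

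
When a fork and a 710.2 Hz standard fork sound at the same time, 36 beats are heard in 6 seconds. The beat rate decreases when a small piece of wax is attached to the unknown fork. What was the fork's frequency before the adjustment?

716.2 Hz

Beat frequency = 36/6 = 6 Hz.
|f − 710.2| = 6, so the fork was at either 704.2 Hz or 716.2 Hz.
Loading a fork with wax lowers its frequency; the adjustment lowers the fork's frequency.
The beat rate fell, so the adjustment moved the fork toward 710.2 Hz — it must have started above the reference.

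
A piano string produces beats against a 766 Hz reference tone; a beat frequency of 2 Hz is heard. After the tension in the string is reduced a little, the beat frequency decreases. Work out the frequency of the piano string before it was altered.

|f − 766| = 2, so the piano string was at either 764 Hz or 768 Hz.
Lower tension means lower frequency; the adjustment lowers the piano string's frequency.
The beat rate fell, so the adjustment moved the piano string toward 766 Hz — it must have started above the reference.

768 Hz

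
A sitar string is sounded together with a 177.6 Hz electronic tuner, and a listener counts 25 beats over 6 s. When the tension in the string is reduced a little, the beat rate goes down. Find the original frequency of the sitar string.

Beat frequency = 25/6 = 4.1667 Hz.
|f − 177.6| = 4.1667, so the sitar string was at either 173.4333 Hz or 181.7667 Hz.
Lower tension means lower frequency; the adjustment lowers the sitar string's frequency.
The beat rate fell, so the adjustment moved the sitar string toward 177.6 Hz — it must have started above the reference.

181.7667 Hz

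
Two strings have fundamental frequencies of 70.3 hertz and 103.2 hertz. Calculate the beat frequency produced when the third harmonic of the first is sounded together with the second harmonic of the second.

4.5 Hz

Third harmonic of the first: 3·70.3 = 210.9 Hz.
Second harmonic of the second: 2·103.2 = 206.4 Hz.
f_beat = |210.9 − 206.4| = 4.5 Hz.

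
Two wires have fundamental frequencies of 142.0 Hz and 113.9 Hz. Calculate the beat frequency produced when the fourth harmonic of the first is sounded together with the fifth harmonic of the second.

Fourth harmonic of the first: 4·142.0 = 568.0 Hz.
Fifth harmonic of the second: 5·113.9 = 569.5 Hz.
f_beat = |568.0 − 569.5| = 1.5 Hz.

1.5 Hz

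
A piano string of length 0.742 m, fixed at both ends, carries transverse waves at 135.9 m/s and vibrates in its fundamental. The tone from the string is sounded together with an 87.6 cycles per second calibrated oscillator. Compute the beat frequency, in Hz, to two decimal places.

For a string fixed at both ends, f_n = n·v/(2L) = 1·135.9/(2·0.742) = 91.5768 Hz.
f_beat = |91.5768 − 87.6| = 3.98 Hz.

3.98 Hz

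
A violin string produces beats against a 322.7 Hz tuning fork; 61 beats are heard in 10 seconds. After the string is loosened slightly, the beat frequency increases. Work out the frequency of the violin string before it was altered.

Beat frequency = 61/10 = 6.1 Hz.
|f − 322.7| = 6.1, so the violin string was at either 316.6 Hz or 328.8 Hz.
Reducing tension lowers a string's frequency; the adjustment lowers the violin string's frequency.
The beat rate rose, so the adjustment moved the violin string further from 322.7 Hz — it was already below the reference.

316.6 Hz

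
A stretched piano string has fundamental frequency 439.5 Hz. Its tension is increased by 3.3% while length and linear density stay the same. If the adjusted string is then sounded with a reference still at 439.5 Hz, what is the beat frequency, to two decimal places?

7.19 Hz

For a string, f ∝ √T, so the new frequency is 439.5·√1.033 = 446.6929 Hz.
f_beat = |446.6929 − 439.5| = 7.19 Hz.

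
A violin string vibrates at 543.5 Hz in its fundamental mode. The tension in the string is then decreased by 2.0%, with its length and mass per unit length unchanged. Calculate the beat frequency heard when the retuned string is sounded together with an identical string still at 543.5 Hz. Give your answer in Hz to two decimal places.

5.46 Hz

For a string, f ∝ √T, so the new frequency is 543.5·√0.980 = 538.0375 Hz.
f_beat = |538.0375 − 543.5| = 5.46 Hz.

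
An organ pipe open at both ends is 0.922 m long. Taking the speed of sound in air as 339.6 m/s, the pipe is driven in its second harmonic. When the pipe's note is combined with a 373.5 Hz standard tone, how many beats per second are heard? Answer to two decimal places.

Open pipe: f_n = n·v/(2L) = 2·339.6/(2·0.922) = 368.3297 Hz.
f_beat = |368.3297 − 373.5| = 5.17 Hz.

5.17 Hz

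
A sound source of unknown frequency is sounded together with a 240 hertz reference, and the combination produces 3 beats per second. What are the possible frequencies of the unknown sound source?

237 Hz or 243 Hz

|f − 240| = 3, so f = 240 ± 3.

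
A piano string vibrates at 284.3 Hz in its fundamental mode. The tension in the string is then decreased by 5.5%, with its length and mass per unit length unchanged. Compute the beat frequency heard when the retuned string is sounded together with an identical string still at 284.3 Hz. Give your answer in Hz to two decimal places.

7.93 Hz

For a string, f ∝ √T, so the new frequency is 284.3·√0.945 = 276.3712 Hz.
f_beat = |276.3712 − 284.3| = 7.93 Hz.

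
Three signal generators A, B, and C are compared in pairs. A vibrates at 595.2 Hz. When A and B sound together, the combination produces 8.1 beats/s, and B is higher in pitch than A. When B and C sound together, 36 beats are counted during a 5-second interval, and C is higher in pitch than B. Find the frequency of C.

B is above A, so f_B = 595.2 + 8.1 = 603.3 Hz.
B–C: Beat frequency = 36/5 = 7.2 Hz.
C is above B, so f_C = 603.3 + 7.2 = 610.5 Hz.

610.5 Hz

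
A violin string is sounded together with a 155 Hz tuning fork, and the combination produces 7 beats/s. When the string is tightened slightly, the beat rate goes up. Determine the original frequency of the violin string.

|f − 155| = 7, so the violin string was at either 148 Hz or 162 Hz.
Increasing tension raises a string's frequency; the adjustment raises the violin string's frequency.
The beat rate rose, so the adjustment moved the violin string further from 155 Hz — it was already above the reference.

162 Hz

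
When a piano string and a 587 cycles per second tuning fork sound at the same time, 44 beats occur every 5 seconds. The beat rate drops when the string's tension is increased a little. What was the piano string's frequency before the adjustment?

578.2 Hz

Beat frequency = 44/5 = 8.8 Hz.
|f − 587| = 8.8, so the piano string was at either 578.2 Hz or 595.8 Hz.
Higher tension means higher frequency; the adjustment raises the piano string's frequency.
The beat rate fell, so the adjustment moved the piano string toward 587 Hz — it must have started below the reference.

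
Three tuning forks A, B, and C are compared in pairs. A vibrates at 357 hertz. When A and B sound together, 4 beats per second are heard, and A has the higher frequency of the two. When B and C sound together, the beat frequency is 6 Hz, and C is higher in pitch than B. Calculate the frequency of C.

B is below A, so f_B = 357 − 4 = 353 Hz.
C is above B, so f_C = 353 + 6 = 359 Hz.

359 Hz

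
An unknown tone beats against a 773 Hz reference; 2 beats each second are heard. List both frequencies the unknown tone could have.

771 Hz or 775 Hz

|f − 773| = 2, so f = 773 ± 2.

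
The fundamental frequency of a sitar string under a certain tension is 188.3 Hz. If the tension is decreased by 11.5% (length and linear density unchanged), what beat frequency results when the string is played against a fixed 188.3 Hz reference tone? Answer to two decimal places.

For a string, f ∝ √T, so the new frequency is 188.3·√0.885 = 177.1422 Hz.
f_beat = |177.1422 − 188.3| = 11.16 Hz.

11.16 Hz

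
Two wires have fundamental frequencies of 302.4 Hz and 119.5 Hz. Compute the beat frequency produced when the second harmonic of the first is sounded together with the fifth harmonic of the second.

Second harmonic of the first: 2·302.4 = 604.8 Hz.
Fifth harmonic of the second: 5·119.5 = 597.5 Hz.
f_beat = |604.8 − 597.5| = 7.3 Hz.

7.3 Hz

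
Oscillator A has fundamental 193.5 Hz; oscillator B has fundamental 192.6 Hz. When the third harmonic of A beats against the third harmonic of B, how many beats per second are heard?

Third harmonic of the first: 3·193.5 = 580.5 Hz.
Third harmonic of the second: 3·192.6 = 577.8 Hz.
f_beat = |580.5 − 577.8| = 2.7 Hz.

2.7 Hz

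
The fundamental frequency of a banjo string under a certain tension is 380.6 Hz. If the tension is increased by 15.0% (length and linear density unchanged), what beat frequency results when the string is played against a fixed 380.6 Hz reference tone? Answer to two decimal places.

27.55 Hz

For a string, f ∝ √T, so the new frequency is 380.6·√1.150 = 408.1480 Hz.
f_beat = |408.1480 − 380.6| = 27.55 Hz.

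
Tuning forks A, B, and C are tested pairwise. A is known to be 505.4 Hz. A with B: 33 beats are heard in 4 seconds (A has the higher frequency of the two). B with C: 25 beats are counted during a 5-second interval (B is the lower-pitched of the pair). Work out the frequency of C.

502.15 Hz

A–B: Beat frequency = 33/4 = 8.25 Hz.
B is below A, so f_B = 505.4 − 8.25 = 497.15 Hz.
B–C: Beat frequency = 25/5 = 5 Hz.
C is above B, so f_C = 497.15 + 5 = 502.15 Hz.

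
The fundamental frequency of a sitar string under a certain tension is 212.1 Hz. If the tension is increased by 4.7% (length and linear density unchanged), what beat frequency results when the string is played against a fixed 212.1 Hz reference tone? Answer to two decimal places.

4.93 Hz

For a string, f ∝ √T, so the new frequency is 212.1·√1.047 = 217.0271 Hz.
f_beat = |217.0271 − 212.1| = 4.93 Hz.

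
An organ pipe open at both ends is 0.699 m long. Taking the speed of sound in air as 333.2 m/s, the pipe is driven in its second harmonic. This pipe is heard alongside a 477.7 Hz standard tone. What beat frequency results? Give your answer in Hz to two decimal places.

1.02 Hz

Open pipe: f_n = n·v/(2L) = 2·333.2/(2·0.699) = 476.6810 Hz.
f_beat = |476.6810 − 477.7| = 1.02 Hz.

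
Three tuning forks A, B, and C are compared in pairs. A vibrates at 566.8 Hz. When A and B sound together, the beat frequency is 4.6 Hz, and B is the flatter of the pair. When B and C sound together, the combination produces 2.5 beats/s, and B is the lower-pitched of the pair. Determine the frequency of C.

B is below A, so f_B = 566.8 − 4.6 = 562.2 Hz.
C is above B, so f_C = 562.2 + 2.5 = 564.7 Hz.

564.7 Hz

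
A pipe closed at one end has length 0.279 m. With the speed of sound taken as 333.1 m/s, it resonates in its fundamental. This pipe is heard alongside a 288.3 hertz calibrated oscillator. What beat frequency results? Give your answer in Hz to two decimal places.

Closed pipe (odd harmonics): f_n = n·v/(4L) = 1·333.1/(4·0.279) = 298.4767 Hz.
f_beat = |298.4767 − 288.3| = 10.18 Hz.

10.18 Hz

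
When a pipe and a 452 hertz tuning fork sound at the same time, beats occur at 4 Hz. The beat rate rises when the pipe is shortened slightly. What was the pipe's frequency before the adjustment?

|f − 452| = 4, so the pipe was at either 448 Hz or 456 Hz.
A shorter pipe has a higher fundamental; the adjustment raises the pipe's frequency.
The beat rate rose, so the adjustment moved the pipe further from 452 Hz — it was already above the reference.

456 Hz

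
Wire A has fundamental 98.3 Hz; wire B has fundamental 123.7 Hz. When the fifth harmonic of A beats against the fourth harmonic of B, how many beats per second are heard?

Fifth harmonic of the first: 5·98.3 = 491.5 Hz.
Fourth harmonic of the second: 4·123.7 = 494.8 Hz.
f_beat = |491.5 − 494.8| = 3.3 Hz.

3.3 Hz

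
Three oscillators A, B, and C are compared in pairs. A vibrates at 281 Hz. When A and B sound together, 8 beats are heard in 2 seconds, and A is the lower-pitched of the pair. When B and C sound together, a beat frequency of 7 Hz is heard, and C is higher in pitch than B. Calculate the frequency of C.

A–B: Beat frequency = 8/2 = 4 Hz.
B is above A, so f_B = 281 + 4 = 285 Hz.
C is above B, so f_C = 285 + 7 = 292 Hz.

292 Hz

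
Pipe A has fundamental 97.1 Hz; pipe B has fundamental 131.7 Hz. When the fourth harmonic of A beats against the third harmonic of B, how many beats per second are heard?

6.7 Hz

Fourth harmonic of the first: 4·97.1 = 388.4 Hz.
Third harmonic of the second: 3·131.7 = 395.1 Hz.
f_beat = |388.4 − 395.1| = 6.7 Hz.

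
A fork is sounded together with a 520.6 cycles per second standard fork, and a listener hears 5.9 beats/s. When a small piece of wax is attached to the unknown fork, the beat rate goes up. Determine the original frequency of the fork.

514.7 Hz

|f − 520.6| = 5.9, so the fork was at either 514.7 Hz or 526.5 Hz.
Loading a fork with wax lowers its frequency; the adjustment lowers the fork's frequency.
The beat rate rose, so the adjustment moved the fork further from 520.6 Hz — it was already below the reference.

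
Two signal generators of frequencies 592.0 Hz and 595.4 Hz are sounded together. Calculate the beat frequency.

Beats arise from superposition of two nearby frequencies; the beat rate is |f₁ − f₂|.
|592.0 − 595.4| = 3.4 Hz.

3.4 Hz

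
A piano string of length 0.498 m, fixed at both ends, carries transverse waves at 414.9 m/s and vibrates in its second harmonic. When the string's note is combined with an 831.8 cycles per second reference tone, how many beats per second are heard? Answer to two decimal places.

For a string fixed at both ends, f_n = n·v/(2L) = 2·414.9/(2·0.498) = 833.1325 Hz.
f_beat = |833.1325 − 831.8| = 1.33 Hz.

1.33 Hz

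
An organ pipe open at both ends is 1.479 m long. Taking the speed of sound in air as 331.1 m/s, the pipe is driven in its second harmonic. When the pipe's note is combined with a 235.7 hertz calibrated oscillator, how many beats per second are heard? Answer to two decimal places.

Open pipe: f_n = n·v/(2L) = 2·331.1/(2·1.479) = 223.8675 Hz.
f_beat = |223.8675 − 235.7| = 11.83 Hz.

11.83 Hz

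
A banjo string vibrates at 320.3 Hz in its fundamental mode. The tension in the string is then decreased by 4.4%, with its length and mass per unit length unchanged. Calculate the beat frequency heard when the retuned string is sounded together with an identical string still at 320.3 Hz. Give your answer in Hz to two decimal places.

7.13 Hz

For a string, f ∝ √T, so the new frequency is 320.3·√0.956 = 313.1741 Hz.
f_beat = |313.1741 − 320.3| = 7.13 Hz.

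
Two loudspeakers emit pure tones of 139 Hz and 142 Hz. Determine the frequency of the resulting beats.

3 Hz

Beats arise from superposition of two nearby frequencies; the beat rate is |f₁ − f₂|.
|139 − 142| = 3 Hz.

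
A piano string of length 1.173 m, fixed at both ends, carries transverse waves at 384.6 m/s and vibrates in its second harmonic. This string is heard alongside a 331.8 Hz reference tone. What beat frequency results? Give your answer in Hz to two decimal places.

For a string fixed at both ends, f_n = n·v/(2L) = 2·384.6/(2·1.173) = 327.8772 Hz.
f_beat = |327.8772 − 331.8| = 3.92 Hz.

3.92 Hz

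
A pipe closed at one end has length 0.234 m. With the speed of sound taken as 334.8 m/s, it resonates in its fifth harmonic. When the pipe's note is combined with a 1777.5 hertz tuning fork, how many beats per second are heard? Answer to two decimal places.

10.96 Hz

Closed pipe (odd harmonics): f_n = n·v/(4L) = 5·334.8/(4·0.234) = 1788.4615 Hz.
f_beat = |1788.4615 − 1777.5| = 10.96 Hz.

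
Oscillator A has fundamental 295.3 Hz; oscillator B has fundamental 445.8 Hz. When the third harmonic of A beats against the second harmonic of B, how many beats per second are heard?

Third harmonic of the first: 3·295.3 = 885.9 Hz.
Second harmonic of the second: 2·445.8 = 891.6 Hz.
f_beat = |885.9 − 891.6| = 5.7 Hz.

5.7 Hz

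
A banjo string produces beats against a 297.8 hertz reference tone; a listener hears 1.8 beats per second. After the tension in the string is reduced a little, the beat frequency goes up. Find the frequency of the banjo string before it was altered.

296 Hz

|f − 297.8| = 1.8, so the banjo string was at either 296 Hz or 299.6 Hz.
Lower tension means lower frequency; the adjustment lowers the banjo string's frequency.
The beat rate rose, so the adjustment moved the banjo string further from 297.8 Hz — it was already below the reference.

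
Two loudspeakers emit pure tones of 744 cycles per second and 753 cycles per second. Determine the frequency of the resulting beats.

The beat frequency equals the magnitude of the frequency difference.
|744 − 753| = 9 Hz.

9 Hz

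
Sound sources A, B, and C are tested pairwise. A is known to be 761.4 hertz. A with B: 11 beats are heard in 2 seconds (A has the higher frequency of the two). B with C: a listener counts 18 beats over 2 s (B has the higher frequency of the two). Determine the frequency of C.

746.9 Hz

A–B: Beat frequency = 11/2 = 5.5 Hz.
B is below A, so f_B = 761.4 − 5.5 = 755.9 Hz.
B–C: Beat frequency = 18/2 = 9 Hz.
C is below B, so f_C = 755.9 − 9 = 746.9 Hz.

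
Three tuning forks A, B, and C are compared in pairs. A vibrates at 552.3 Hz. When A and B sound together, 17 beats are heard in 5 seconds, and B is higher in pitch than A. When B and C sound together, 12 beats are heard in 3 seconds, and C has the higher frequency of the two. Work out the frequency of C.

A–B: Beat frequency = 17/5 = 3.4 Hz.
B is above A, so f_B = 552.3 + 3.4 = 555.7 Hz.
B–C: Beat frequency = 12/3 = 4 Hz.
C is above B, so f_C = 555.7 + 4 = 559.7 Hz.

559.7 Hz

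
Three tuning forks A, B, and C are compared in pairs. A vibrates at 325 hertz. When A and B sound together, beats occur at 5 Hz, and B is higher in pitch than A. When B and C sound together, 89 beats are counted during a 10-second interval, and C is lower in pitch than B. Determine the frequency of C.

321.1 Hz

B is above A, so f_B = 325 + 5 = 330 Hz.
B–C: Beat frequency = 89/10 = 8.9 Hz.
C is below B, so f_C = 330 − 8.9 = 321.1 Hz.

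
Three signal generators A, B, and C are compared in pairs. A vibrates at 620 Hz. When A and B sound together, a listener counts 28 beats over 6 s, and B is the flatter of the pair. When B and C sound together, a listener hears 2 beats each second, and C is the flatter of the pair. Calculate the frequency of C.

A–B: Beat frequency = 28/6 = 4.6667 Hz.
B is below A, so f_B = 620 − 4.6667 = 615.3333 Hz.
C is below B, so f_C = 615.3333 − 2 = 613.3333 Hz.

613.3333 Hz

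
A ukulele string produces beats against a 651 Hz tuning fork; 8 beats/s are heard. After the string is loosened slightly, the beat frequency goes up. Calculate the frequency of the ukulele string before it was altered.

|f − 651| = 8, so the ukulele string was at either 643 Hz or 659 Hz.
Reducing tension lowers a string's frequency; the adjustment lowers the ukulele string's frequency.
The beat rate rose, so the adjustment moved the ukulele string further from 651 Hz — it was already below the reference.

643 Hz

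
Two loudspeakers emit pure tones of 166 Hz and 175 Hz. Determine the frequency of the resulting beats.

f_beat = |f₁ − f₂|.
|166 − 175| = 9 Hz.

9 Hz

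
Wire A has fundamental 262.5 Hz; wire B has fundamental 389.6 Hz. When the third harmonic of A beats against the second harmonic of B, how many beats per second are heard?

Third harmonic of the first: 3·262.5 = 787.5 Hz.
Second harmonic of the second: 2·389.6 = 779.2 Hz.
f_beat = |787.5 − 779.2| = 8.3 Hz.

8.3 Hz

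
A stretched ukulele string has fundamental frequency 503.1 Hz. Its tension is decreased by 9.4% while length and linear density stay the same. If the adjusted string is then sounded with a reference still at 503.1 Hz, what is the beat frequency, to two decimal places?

24.23 Hz

For a string, f ∝ √T, so the new frequency is 503.1·√0.906 = 478.8709 Hz.
f_beat = |478.8709 − 503.1| = 24.23 Hz.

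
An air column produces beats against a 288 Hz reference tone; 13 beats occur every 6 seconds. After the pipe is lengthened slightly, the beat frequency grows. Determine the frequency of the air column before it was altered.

Beat frequency = 13/6 = 2.1667 Hz.
|f − 288| = 2.1667, so the air column was at either 285.8333 Hz or 290.1667 Hz.
A longer pipe has a lower fundamental; the adjustment lowers the air column's frequency.
The beat rate rose, so the adjustment moved the air column further from 288 Hz — it was already below the reference.

285.8333 Hz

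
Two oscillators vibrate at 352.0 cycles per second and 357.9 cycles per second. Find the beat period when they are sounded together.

0.169 s

f_beat = |352.0 − 357.9| = 5.9 Hz.
Beat period T = 1 / f_beat = 1 / 5.9 s.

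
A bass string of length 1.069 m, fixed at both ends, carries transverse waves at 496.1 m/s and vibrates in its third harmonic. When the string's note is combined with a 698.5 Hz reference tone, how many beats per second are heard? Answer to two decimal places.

For a string fixed at both ends, f_n = n·v/(2L) = 3·496.1/(2·1.069) = 696.1179 Hz.
f_beat = |696.1179 − 698.5| = 2.38 Hz.

2.38 Hz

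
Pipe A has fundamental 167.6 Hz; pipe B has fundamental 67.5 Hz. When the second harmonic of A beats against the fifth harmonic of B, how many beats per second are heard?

Second harmonic of the first: 2·167.6 = 335.2 Hz.
Fifth harmonic of the second: 5·67.5 = 337.5 Hz.
f_beat = |335.2 − 337.5| = 2.3 Hz.

2.3 Hz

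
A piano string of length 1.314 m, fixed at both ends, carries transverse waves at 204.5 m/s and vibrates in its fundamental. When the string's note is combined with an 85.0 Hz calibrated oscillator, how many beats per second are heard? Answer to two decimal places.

7.18 Hz

For a string fixed at both ends, f_n = n·v/(2L) = 1·204.5/(2·1.314) = 77.8158 Hz.
f_beat = |77.8158 − 85.0| = 7.18 Hz.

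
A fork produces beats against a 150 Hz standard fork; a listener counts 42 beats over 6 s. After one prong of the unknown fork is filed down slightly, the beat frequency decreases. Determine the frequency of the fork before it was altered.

143 Hz

Beat frequency = 42/6 = 7 Hz.
|f − 150| = 7, so the fork was at either 143 Hz or 157 Hz.
Filing a prong removes mass and raises the fork's frequency; the adjustment raises the fork's frequency.
The beat rate fell, so the adjustment moved the fork toward 150 Hz — it must have started below the reference.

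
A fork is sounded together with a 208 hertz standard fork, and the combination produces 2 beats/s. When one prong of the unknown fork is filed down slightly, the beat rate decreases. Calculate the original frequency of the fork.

|f − 208| = 2, so the fork was at either 206 Hz or 210 Hz.
Filing a prong removes mass and raises the fork's frequency; the adjustment raises the fork's frequency.
The beat rate fell, so the adjustment moved the fork toward 208 Hz — it must have started below the reference.

206 Hz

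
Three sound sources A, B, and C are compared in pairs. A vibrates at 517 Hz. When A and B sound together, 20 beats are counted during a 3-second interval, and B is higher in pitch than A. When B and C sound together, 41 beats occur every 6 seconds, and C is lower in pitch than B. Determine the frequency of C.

A–B: Beat frequency = 20/3 = 6.6667 Hz.
B is above A, so f_B = 517 + 6.6667 = 523.6667 Hz.
B–C: Beat frequency = 41/6 = 6.8333 Hz.
C is below B, so f_C = 523.6667 − 6.8333 = 516.8333 Hz.

516.8333 Hz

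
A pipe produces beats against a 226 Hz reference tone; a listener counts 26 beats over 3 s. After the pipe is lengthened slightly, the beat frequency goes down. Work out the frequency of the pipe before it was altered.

234.6667 Hz

Beat frequency = 26/3 = 8.6667 Hz.
|f − 226| = 8.6667, so the pipe was at either 217.3333 Hz or 234.6667 Hz.
A longer pipe has a lower fundamental; the adjustment lowers the pipe's frequency.
The beat rate fell, so the adjustment moved the pipe toward 226 Hz — it must have started above the reference.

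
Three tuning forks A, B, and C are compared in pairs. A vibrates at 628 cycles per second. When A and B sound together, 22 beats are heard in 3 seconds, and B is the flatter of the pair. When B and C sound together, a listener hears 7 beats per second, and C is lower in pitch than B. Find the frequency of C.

A–B: Beat frequency = 22/3 = 7.3333 Hz.
B is below A, so f_B = 628 − 7.3333 = 620.6667 Hz.
C is below B, so f_C = 620.6667 − 7 = 613.6667 Hz.

613.6667 Hz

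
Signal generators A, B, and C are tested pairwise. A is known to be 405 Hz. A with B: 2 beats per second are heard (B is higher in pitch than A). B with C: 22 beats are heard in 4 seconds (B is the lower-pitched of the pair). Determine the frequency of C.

B is above A, so f_B = 405 + 2 = 407 Hz.
B–C: Beat frequency = 22/4 = 5.5 Hz.
C is above B, so f_C = 407 + 5.5 = 412.5 Hz.

412.5 Hz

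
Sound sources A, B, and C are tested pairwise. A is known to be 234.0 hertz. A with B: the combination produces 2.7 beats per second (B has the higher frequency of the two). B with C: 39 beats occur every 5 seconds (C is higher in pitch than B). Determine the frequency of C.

B is above A, so f_B = 234.0 + 2.7 = 236.7 Hz.
B–C: Beat frequency = 39/5 = 7.8 Hz.
C is above B, so f_C = 236.7 + 7.8 = 244.5 Hz.

244.5 Hz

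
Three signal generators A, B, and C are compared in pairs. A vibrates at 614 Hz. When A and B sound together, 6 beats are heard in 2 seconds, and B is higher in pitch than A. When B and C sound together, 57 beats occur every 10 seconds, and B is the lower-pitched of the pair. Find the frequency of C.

622.7 Hz

A–B: Beat frequency = 6/2 = 3 Hz.
B is above A, so f_B = 614 + 3 = 617 Hz.
B–C: Beat frequency = 57/10 = 5.7 Hz.
C is above B, so f_C = 617 + 5.7 = 622.7 Hz.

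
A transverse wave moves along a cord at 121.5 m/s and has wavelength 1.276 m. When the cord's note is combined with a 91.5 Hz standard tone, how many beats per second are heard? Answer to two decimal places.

Source frequency f = v/λ = 121.5/1.276 = 95.2194 Hz.
f_beat = |95.2194 − 91.5| = 3.72 Hz.

3.72 Hz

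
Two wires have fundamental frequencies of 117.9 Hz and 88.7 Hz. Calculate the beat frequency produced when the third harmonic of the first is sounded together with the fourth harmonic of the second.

1.1 Hz

Third harmonic of the first: 3·117.9 = 353.7 Hz.
Fourth harmonic of the second: 4·88.7 = 354.8 Hz.
f_beat = |353.7 − 354.8| = 1.1 Hz.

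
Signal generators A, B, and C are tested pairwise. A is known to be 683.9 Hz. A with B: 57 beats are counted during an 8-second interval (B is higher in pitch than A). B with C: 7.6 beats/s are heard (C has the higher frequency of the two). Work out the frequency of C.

698.625 Hz

A–B: Beat frequency = 57/8 = 7.125 Hz.
B is above A, so f_B = 683.9 + 7.125 = 691.025 Hz.
C is above B, so f_C = 691.025 + 7.6 = 698.625 Hz.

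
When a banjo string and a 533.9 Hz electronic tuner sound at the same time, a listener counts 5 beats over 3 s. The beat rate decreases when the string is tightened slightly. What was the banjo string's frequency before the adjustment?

532.2333 Hz

Beat frequency = 5/3 = 1.6667 Hz.
|f − 533.9| = 1.6667, so the banjo string was at either 532.2333 Hz or 535.5667 Hz.
Increasing tension raises a string's frequency; the adjustment raises the banjo string's frequency.
The beat rate fell, so the adjustment moved the banjo string toward 533.9 Hz — it must have started below the reference.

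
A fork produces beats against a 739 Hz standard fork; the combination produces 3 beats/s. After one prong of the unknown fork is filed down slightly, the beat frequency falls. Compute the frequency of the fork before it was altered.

736 Hz

|f − 739| = 3, so the fork was at either 736 Hz or 742 Hz.
Filing a prong removes mass and raises the fork's frequency; the adjustment raises the fork's frequency.
The beat rate fell, so the adjustment moved the fork toward 739 Hz — it must have started below the reference.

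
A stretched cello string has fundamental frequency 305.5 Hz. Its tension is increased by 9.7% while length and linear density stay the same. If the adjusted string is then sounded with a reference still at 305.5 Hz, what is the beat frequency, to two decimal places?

14.47 Hz

For a string, f ∝ √T, so the new frequency is 305.5·√1.097 = 319.9739 Hz.
f_beat = |319.9739 − 305.5| = 14.47 Hz.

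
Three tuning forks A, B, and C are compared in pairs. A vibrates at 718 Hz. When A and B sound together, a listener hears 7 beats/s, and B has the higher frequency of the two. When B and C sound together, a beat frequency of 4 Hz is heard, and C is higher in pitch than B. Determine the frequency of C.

729 Hz

B is above A, so f_B = 718 + 7 = 725 Hz.
C is above B, so f_C = 725 + 4 = 729 Hz.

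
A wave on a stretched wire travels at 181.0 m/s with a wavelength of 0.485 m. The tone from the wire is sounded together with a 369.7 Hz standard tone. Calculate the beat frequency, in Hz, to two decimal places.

3.50 Hz

Source frequency f = v/λ = 181.0/0.485 = 373.1959 Hz.
f_beat = |373.1959 − 369.7| = 3.50 Hz.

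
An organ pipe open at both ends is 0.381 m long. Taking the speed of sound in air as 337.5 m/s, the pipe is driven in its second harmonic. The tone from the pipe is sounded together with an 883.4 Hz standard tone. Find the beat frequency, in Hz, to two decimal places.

Open pipe: f_n = n·v/(2L) = 2·337.5/(2·0.381) = 885.8268 Hz.
f_beat = |885.8268 − 883.4| = 2.43 Hz.

2.43 Hz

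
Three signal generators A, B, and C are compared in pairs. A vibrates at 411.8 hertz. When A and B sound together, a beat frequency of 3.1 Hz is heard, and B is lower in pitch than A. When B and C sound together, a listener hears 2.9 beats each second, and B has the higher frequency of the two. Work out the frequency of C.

B is below A, so f_B = 411.8 − 3.1 = 408.7 Hz.
C is below B, so f_C = 408.7 − 2.9 = 405.8 Hz.

405.8 Hz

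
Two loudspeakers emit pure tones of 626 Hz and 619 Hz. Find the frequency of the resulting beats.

7 Hz

f_beat = |f₁ − f₂|.
|626 − 619| = 7 Hz.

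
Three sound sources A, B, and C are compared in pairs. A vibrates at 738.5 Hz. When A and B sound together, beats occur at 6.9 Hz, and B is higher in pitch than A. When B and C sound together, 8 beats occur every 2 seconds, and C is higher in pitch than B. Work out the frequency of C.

749.4 Hz

B is above A, so f_B = 738.5 + 6.9 = 745.4 Hz.
B–C: Beat frequency = 8/2 = 4 Hz.
C is above B, so f_C = 745.4 + 4 = 749.4 Hz.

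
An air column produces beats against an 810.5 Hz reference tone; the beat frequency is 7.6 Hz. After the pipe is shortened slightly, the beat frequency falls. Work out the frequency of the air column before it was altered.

|f − 810.5| = 7.6, so the air column was at either 802.9 Hz or 818.1 Hz.
A shorter pipe has a higher fundamental; the adjustment raises the air column's frequency.
The beat rate fell, so the adjustment moved the air column toward 810.5 Hz — it must have started below the reference.

802.9 Hz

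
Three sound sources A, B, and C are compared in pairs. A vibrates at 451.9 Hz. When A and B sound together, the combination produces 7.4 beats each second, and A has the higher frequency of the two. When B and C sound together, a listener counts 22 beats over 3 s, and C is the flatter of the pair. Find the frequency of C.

437.1667 Hz

B is below A, so f_B = 451.9 − 7.4 = 444.5 Hz.
B–C: Beat frequency = 22/3 = 7.3333 Hz.
C is below B, so f_C = 444.5 − 7.3333 = 437.1667 Hz.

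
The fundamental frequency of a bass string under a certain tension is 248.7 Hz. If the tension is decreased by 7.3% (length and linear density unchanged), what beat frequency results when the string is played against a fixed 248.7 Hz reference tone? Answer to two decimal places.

9.25 Hz

For a string, f ∝ √T, so the new frequency is 248.7·√0.927 = 239.4504 Hz.
f_beat = |239.4504 − 248.7| = 9.25 Hz.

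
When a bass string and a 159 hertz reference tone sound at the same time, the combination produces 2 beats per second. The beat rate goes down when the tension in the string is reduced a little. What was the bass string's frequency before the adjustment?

|f − 159| = 2, so the bass string was at either 157 Hz or 161 Hz.
Lower tension means lower frequency; the adjustment lowers the bass string's frequency.
The beat rate fell, so the adjustment moved the bass string toward 159 Hz — it must have started above the reference.

161 Hz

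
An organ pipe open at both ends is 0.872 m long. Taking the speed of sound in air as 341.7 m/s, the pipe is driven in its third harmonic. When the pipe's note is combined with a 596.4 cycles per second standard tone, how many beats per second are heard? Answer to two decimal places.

8.61 Hz

Open pipe: f_n = n·v/(2L) = 3·341.7/(2·0.872) = 587.7867 Hz.
f_beat = |587.7867 − 596.4| = 8.61 Hz.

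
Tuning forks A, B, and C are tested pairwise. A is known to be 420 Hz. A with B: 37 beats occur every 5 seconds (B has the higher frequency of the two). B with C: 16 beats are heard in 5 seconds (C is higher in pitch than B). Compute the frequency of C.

430.6 Hz

A–B: Beat frequency = 37/5 = 7.4 Hz.
B is above A, so f_B = 420 + 7.4 = 427.4 Hz.
B–C: Beat frequency = 16/5 = 3.2 Hz.
C is above B, so f_C = 427.4 + 3.2 = 430.6 Hz.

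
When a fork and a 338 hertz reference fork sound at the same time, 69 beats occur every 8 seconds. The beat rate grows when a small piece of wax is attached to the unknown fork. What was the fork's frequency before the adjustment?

329.375 Hz

Beat frequency = 69/8 = 8.625 Hz.
|f − 338| = 8.625, so the fork was at either 329.375 Hz or 346.625 Hz.
Loading a fork with wax lowers its frequency; the adjustment lowers the fork's frequency.
The beat rate rose, so the adjustment moved the fork further from 338 Hz — it was already below the reference.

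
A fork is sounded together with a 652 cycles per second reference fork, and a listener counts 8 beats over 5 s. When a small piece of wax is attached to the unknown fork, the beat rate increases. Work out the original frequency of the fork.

650.4 Hz

Beat frequency = 8/5 = 1.6 Hz.
|f − 652| = 1.6, so the fork was at either 650.4 Hz or 653.6 Hz.
Loading a fork with wax lowers its frequency; the adjustment lowers the fork's frequency.
The beat rate rose, so the adjustment moved the fork further from 652 Hz — it was already below the reference.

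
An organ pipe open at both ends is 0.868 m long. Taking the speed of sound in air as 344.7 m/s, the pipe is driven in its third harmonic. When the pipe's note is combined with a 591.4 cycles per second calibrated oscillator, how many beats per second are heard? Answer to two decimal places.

Open pipe: f_n = n·v/(2L) = 3·344.7/(2·0.868) = 595.6797 Hz.
f_beat = |595.6797 − 591.4| = 4.28 Hz.

4.28 Hz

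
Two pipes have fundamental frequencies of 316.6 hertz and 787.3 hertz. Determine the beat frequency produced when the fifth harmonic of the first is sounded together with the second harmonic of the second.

8.4 Hz

Fifth harmonic of the first: 5·316.6 = 1583.0 Hz.
Second harmonic of the second: 2·787.3 = 1574.6 Hz.
f_beat = |1583.0 − 1574.6| = 8.4 Hz.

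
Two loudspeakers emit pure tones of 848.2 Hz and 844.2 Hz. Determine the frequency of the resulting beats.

4 Hz

Beats arise from superposition of two nearby frequencies; the beat rate is |f₁ − f₂|.
|848.2 − 844.2| = 4 Hz.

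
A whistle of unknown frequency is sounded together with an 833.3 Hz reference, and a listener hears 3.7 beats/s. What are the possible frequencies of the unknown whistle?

829.6 Hz or 837 Hz

|f − 833.3| = 3.7, so f = 833.3 ± 3.7.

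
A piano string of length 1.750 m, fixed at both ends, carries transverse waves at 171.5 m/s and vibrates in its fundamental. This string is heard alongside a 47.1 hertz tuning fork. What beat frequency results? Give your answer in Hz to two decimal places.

1.90 Hz

For a string fixed at both ends, f_n = n·v/(2L) = 1·171.5/(2·1.750) = 49.0000 Hz.
f_beat = |49.0000 − 47.1| = 1.90 Hz.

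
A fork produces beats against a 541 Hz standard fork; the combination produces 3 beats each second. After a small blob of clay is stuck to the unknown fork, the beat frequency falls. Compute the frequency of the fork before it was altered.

544 Hz

|f − 541| = 3, so the fork was at either 538 Hz or 544 Hz.
Adding mass to a fork lowers its frequency; the adjustment lowers the fork's frequency.
The beat rate fell, so the adjustment moved the fork toward 541 Hz — it must have started above the reference.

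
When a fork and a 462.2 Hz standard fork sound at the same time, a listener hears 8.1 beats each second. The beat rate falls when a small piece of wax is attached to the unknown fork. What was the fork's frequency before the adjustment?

470.3 Hz

|f − 462.2| = 8.1, so the fork was at either 454.1 Hz or 470.3 Hz.
Loading a fork with wax lowers its frequency; the adjustment lowers the fork's frequency.
The beat rate fell, so the adjustment moved the fork toward 462.2 Hz — it must have started above the reference.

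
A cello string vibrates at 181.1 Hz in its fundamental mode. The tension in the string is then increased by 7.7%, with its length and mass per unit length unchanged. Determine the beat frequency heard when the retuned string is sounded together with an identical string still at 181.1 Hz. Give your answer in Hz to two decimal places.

For a string, f ∝ √T, so the new frequency is 181.1·√1.077 = 187.9431 Hz.
f_beat = |187.9431 − 181.1| = 6.84 Hz.

6.84 Hz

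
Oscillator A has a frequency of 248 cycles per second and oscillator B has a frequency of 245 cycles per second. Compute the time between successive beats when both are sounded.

f_beat = |248 − 245| = 3 Hz.
Beat period T = 1 / f_beat = 1 / 3 s.

0.333 s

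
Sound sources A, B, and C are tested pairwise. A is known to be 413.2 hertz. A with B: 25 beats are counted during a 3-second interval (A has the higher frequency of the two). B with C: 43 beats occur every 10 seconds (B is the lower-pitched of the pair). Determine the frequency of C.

409.1667 Hz

A–B: Beat frequency = 25/3 = 8.3333 Hz.
B is below A, so f_B = 413.2 − 8.3333 = 404.8667 Hz.
B–C: Beat frequency = 43/10 = 4.3 Hz.
C is above B, so f_C = 404.8667 + 4.3 = 409.1667 Hz.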